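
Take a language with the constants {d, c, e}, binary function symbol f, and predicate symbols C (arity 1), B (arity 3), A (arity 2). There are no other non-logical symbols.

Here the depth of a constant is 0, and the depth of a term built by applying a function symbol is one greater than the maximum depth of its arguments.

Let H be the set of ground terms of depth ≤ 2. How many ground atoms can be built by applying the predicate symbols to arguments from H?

3198279

First count ground terms of depth ≤ 2.
Let N_k count ground terms of depth at most k. Each non-constant term of depth ≤ k is some function symbol applied to depth-≤(k−1) arguments, giving N_k = 3 + N_{k-1}^2.
N_0 = 3
N_1 = 3 + 3^2 = 12
N_2 = 3 + 12^2 = 147
So |H| = 147.
Each predicate of arity r yields |H|^r ground atoms (one per choice of an r-tuple from H):
  C: 147;  B: 147^3 = 3176523;  A: 147^2 = 21609
Total ground atoms: 147 + 3176523 + 21609 = 3198279.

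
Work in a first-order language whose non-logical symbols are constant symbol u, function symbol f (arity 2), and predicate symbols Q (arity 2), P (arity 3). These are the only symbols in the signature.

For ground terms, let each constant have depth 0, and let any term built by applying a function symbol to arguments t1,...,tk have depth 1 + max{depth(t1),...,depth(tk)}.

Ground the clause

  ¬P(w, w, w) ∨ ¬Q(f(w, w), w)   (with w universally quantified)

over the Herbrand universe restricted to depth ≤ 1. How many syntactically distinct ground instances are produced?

Ground terms of depth ≤ 1:
  Let N_k = |{terms of depth ≤ k}|. Then N_0 = 1 and N_k = 1 + N_{k-1}^2 for k ≥ 1 (one summand per function symbol, arity giving the exponent).
  N_0 = 1
  N_1 = 1 + 1^2 = 2
  Explicitly: u, f(u, u).
So there are 2 ground terms available for substitution.
The body mentions the single quantified variable w; since ground terms form a free algebra, no two substitutions collapse to the same formula.
Number of ground instances = 2.

2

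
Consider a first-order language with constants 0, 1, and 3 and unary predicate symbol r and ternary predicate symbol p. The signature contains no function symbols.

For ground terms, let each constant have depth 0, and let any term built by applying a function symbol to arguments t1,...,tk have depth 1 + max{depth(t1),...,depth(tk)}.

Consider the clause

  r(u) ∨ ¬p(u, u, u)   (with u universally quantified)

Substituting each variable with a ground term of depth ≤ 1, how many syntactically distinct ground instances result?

3

Ground terms of depth ≤ 1:
  With no function symbols every ground term is a constant, so there are exactly 3 ground terms at every depth bound.
  N_0 = 3
  N_1 = 3
  Explicitly: 0, 1, 3.
So there are 3 ground terms available for substitution.
The variable u ranges independently over the available ground terms, and distinct assignments produce distinct instances.
Number of ground instances = 3.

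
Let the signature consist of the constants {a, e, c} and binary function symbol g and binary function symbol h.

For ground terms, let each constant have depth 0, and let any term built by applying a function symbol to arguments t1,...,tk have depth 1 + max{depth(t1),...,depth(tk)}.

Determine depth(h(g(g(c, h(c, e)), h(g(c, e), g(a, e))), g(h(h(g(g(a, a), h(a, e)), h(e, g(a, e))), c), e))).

6

depth(h(c, e)) = 1 + max(0, 0) = 1
depth(g(c, h(c, e))) = 1 + max(0, 1) = 2
depth(g(c, e)) = 1 + max(0, 0) = 1
depth(g(a, e)) = 1 + max(0, 0) = 1
depth(h(g(c, e), g(a, e))) = 1 + max(1, 1) = 2
depth(g(g(c, h(c, e)), h(g(c, e), g(a, e)))) = 1 + max(2, 2) = 3
depth(g(a, a)) = 1 + max(0, 0) = 1
depth(h(a, e)) = 1 + max(0, 0) = 1
depth(g(g(a, a), h(a, e))) = 1 + max(1, 1) = 2
depth(h(e, g(a, e))) = 1 + max(0, 1) = 2
depth(h(g(g(a, a), h(a, e)), h(e, g(a, e)))) = 1 + max(2, 2) = 3
depth(h(h(g(g(a, a), h(a, e)), h(e, g(a, e))), c)) = 1 + max(3, 0) = 4
depth(g(h(h(g(g(a, a), h(a, e)), h(e, g(a, e))), c), e)) = 1 + max(4, 0) = 5
depth(h(g(g(c, h(c, e)), h(g(c, e), g(a, e))), g(h(h(g(g(a, a), h(a, e)), h(e, g(a, e))), c), e))) = 1 + max(3, 5) = 6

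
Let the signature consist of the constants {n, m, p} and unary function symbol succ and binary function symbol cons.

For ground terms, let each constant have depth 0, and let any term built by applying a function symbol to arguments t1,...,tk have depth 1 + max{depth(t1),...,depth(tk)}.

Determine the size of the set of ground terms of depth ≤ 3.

59295

Write N_k for the number of ground terms of depth ≤ k. A term of depth ≤ k is either a constant or a function symbol applied to arguments of depth ≤ k−1, so N_k = 3 + N_{k-1} + N_{k-1}^2.
N_0 = 3
N_1 = 3 + 3 + 3^2 = 15
N_2 = 3 + 15 + 15^2 = 243
N_3 = 3 + 243 + 243^2 = 59295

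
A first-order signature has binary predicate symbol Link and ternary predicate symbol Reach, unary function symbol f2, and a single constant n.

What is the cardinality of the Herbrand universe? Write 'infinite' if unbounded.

infinite

The signature has at least one function symbol (f2, arity 1) and at least one constant (n).
Iterating f2 gives infinitely many distinct ground terms: n, f2(n), f2(f2(n)), ...
So the Herbrand universe is infinite.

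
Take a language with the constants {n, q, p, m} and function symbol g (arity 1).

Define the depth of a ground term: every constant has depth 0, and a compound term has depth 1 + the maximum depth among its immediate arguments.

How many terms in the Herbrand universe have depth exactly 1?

Count level by level. With function symbols g/1, the terms of depth ≤ k are the 4 constants together with each function applied to depth-≤(k−1) tuples, so N_k = 4 + N_{k-1}.
N_0 = 4
N_1 = 4 + 4 = 8
Terms of depth exactly 1: N_1 − N_0 = 8 − 4 = 4.

4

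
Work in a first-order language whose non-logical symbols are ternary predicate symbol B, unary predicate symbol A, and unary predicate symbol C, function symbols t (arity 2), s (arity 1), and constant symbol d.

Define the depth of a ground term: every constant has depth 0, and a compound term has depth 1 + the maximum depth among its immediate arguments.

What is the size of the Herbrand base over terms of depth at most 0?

First count ground terms of depth ≤ 0.
Write N_k for the number of ground terms of depth ≤ k. A term of depth ≤ k is either a constant or a function symbol applied to arguments of depth ≤ k−1, so N_k = 1 + N_{k-1}^2 + N_{k-1}.
N_0 = 1
Explicitly: d.
So |H| = 1.
Each predicate of arity r yields |H|^r ground atoms (one per choice of an r-tuple from H):
  B: 1^3 = 1;  A: 1;  C: 1
Total ground atoms: 1 + 1 + 1 = 3.

3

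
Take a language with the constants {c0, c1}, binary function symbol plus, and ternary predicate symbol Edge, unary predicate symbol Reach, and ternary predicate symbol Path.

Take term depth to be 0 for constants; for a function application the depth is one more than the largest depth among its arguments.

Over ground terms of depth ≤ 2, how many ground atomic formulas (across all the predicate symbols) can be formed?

First count ground terms of depth ≤ 2.
Write N_k for the number of ground terms of depth ≤ k. A term of depth ≤ k is either a constant or a function symbol applied to arguments of depth ≤ k−1, so N_k = 2 + N_{k-1}^2.
N_0 = 2
N_1 = 2 + 2^2 = 6
N_2 = 2 + 6^2 = 38
So |H| = 38.
For each predicate symbol, the number of ground atoms is |H| raised to its arity; summing:
  Edge: 38^3 = 54872;  Reach: 38;  Path: 38^3 = 54872
Total ground atoms: 54872 + 38 + 54872 = 109782.

109782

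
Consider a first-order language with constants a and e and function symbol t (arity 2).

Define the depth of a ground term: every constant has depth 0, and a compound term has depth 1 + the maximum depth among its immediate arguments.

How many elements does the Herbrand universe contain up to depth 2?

38

Count level by level. With function symbols t/2, the terms of depth ≤ k are the 2 constants together with each function applied to depth-≤(k−1) tuples, so N_k = 2 + N_{k-1}^2.
N_0 = 2
N_1 = 2 + 2^2 = 6
N_2 = 2 + 6^2 = 38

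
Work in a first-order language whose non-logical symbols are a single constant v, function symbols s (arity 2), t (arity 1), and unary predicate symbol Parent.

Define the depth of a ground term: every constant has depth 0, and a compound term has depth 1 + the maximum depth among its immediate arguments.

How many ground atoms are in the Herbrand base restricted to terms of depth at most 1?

First count ground terms of depth ≤ 1.
Write N_k for the number of ground terms of depth ≤ k. A term of depth ≤ k is either a constant or a function symbol applied to arguments of depth ≤ k−1, so N_k = 1 + N_{k-1}^2 + N_{k-1}.
N_0 = 1
N_1 = 1 + 1^2 + 1 = 3
So |H| = 3.
For each predicate symbol, the number of ground atoms is |H| raised to its arity; summing:
  Parent: 3
Total ground atoms: 3.

3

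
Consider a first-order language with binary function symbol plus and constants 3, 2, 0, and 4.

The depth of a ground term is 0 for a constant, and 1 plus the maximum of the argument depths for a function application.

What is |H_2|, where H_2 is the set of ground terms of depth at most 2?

404

If N_k denotes the number of depth-≤k ground terms, the 4 constants give N_0 = 4, and each function symbol of arity r contributes N_{k-1}^r new terms at level k: N_k = 4 + N_{k-1}^2.
N_0 = 4
N_1 = 4 + 4^2 = 20
N_2 = 4 + 20^2 = 404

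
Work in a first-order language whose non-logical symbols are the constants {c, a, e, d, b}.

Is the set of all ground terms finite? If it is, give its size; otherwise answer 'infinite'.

There are no function symbols, so every ground term is one of the 5 constants.
The Herbrand universe is {c, a, e, d, b}, which is finite with 5 elements.

5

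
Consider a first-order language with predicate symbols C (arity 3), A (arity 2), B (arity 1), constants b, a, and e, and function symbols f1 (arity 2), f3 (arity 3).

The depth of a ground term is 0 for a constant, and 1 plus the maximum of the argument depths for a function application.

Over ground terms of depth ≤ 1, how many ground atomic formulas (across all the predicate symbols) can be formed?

First count ground terms of depth ≤ 1.
Count level by level. With function symbols f1/2, f3/3, the terms of depth ≤ k are the 3 constants together with each function applied to depth-≤(k−1) tuples, so N_k = 3 + N_{k-1}^2 + N_{k-1}^3.
N_0 = 3
N_1 = 3 + 3^2 + 3^3 = 39
So |H| = 39.
Each predicate of arity r yields |H|^r ground atoms (one per choice of an r-tuple from H):
  C: 39^3 = 59319;  A: 39^2 = 1521;  B: 39
Total ground atoms: 59319 + 1521 + 39 = 60879.

60879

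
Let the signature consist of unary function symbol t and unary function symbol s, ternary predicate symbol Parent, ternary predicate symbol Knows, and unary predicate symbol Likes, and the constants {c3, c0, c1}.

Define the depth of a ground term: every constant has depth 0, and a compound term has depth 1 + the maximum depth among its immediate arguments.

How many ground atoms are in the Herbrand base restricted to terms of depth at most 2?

18543

First count ground terms of depth ≤ 2.
Let N_k count ground terms of depth at most k. Each non-constant term of depth ≤ k is some function symbol applied to depth-≤(k−1) arguments, giving N_k = 3 + N_{k-1} + N_{k-1}.
N_0 = 3
N_1 = 3 + 3 + 3 = 9
N_2 = 3 + 9 + 9 = 21
So |H| = 21.
Ground atoms are formed by filling each argument slot of a predicate with a term from H, so an r-ary predicate gives |H|^r atoms:
  Parent: 21^3 = 9261;  Knows: 21^3 = 9261;  Likes: 21
Total ground atoms: 9261 + 9261 + 21 = 18543.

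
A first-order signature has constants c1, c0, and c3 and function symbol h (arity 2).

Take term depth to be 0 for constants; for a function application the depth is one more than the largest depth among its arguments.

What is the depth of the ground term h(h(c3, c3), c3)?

depth(h(c3, c3)) = 1 + max(0, 0) = 1
depth(h(h(c3, c3), c3)) = 1 + max(1, 0) = 2

2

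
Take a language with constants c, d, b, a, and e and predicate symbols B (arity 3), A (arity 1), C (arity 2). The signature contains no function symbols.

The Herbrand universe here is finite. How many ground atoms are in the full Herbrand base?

155

With no function symbols, the Herbrand universe is just the 5 constants.
Ground atoms per predicate: B: 5^3 = 125, A: 5, C: 5^2 = 25.
Herbrand base size = 125 + 5 + 25 = 155.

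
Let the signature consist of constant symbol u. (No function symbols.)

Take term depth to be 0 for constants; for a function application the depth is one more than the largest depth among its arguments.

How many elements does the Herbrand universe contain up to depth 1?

1

With no function symbols every ground term is a constant, so there is exactly 1 ground term at every depth bound.
N_0 = 1
N_1 = 1
Explicitly: u.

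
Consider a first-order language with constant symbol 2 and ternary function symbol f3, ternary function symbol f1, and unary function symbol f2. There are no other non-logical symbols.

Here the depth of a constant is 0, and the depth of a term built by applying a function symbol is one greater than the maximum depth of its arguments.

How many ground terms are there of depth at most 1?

4

If N_k denotes the number of depth-≤k ground terms, the 1 constant gives N_0 = 1, and each function symbol of arity r contributes N_{k-1}^r new terms at level k: N_k = 1 + N_{k-1}^3 + N_{k-1}^3 + N_{k-1}.
N_0 = 1
N_1 = 1 + 1^3 + 1^3 + 1 = 4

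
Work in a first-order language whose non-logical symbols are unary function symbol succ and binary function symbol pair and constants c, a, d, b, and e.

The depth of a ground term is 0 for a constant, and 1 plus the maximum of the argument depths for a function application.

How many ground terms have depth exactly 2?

Write N_k for the number of ground terms of depth ≤ k. A term of depth ≤ k is either a constant or a function symbol applied to arguments of depth ≤ k−1, so N_k = 5 + N_{k-1} + N_{k-1}^2.
N_0 = 5
N_1 = 5 + 5 + 5^2 = 35
N_2 = 5 + 35 + 35^2 = 1265
Terms of depth exactly 2: N_2 − N_1 = 1265 − 35 = 1230.

1230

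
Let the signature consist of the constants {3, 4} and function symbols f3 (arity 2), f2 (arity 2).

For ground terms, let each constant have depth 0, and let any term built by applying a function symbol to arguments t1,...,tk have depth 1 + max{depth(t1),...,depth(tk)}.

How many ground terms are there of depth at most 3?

81610

If N_k denotes the number of depth-≤k ground terms, the 2 constants give N_0 = 2, and each function symbol of arity r contributes N_{k-1}^r new terms at level k: N_k = 2 + N_{k-1}^2 + N_{k-1}^2.
N_0 = 2
N_1 = 2 + 2^2 + 2^2 = 10
N_2 = 2 + 10^2 + 10^2 = 202
N_3 = 2 + 202^2 + 202^2 = 81610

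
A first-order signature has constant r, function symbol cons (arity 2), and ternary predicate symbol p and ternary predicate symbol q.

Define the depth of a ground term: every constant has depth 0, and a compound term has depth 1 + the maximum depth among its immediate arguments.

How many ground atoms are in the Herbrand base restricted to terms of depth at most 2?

First count ground terms of depth ≤ 2.
Write N_k for the number of ground terms of depth ≤ k. A term of depth ≤ k is either a constant or a function symbol applied to arguments of depth ≤ k−1, so N_k = 1 + N_{k-1}^2.
N_0 = 1
N_1 = 1 + 1^2 = 2
N_2 = 1 + 2^2 = 5
Explicitly: r, cons(r, r), cons(r, cons(r, r)), cons(cons(r, r), r), cons(cons(r, r), cons(r, r)).
So |H| = 5.
For each predicate symbol, the number of ground atoms is |H| raised to its arity; summing:
  p: 5^3 = 125;  q: 5^3 = 125
Total ground atoms: 125 + 125 = 250.

250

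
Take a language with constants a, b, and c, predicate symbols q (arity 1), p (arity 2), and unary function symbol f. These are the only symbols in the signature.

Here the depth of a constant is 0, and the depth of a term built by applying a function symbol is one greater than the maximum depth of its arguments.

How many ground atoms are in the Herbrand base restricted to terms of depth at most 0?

12

First count ground terms of depth ≤ 0.
Let N_k count ground terms of depth at most k. Each non-constant term of depth ≤ k is some function symbol applied to depth-≤(k−1) arguments, giving N_k = 3 + N_{k-1}.
N_0 = 3
So |H| = 3.
Each predicate of arity r yields |H|^r ground atoms (one per choice of an r-tuple from H):
  q: 3;  p: 3^2 = 9
Total ground atoms: 3 + 9 = 12.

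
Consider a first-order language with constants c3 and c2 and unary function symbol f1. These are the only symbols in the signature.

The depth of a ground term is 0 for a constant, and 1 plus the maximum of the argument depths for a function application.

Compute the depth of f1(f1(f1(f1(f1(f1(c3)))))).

depth(f1(c3)) = 1 + depth(c3) = 1 + 0 = 1
depth(f1(f1(c3))) = 1 + depth(f1(c3)) = 1 + 1 = 2
depth(f1(f1(f1(c3)))) = 1 + depth(f1(f1(c3))) = 1 + 2 = 3
depth(f1(f1(f1(f1(c3))))) = 1 + depth(f1(f1(f1(c3)))) = 1 + 3 = 4
depth(f1(f1(f1(f1(f1(c3)))))) = 1 + depth(f1(f1(f1(f1(c3))))) = 1 + 4 = 5
depth(f1(f1(f1(f1(f1(f1(c3))))))) = 1 + depth(f1(f1(f1(f1(f1(c3)))))) = 1 + 5 = 6

6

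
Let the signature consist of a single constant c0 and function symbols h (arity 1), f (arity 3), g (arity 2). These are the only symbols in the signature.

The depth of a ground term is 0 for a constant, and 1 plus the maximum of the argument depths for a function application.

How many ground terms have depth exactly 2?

Write N_k for the number of ground terms of depth ≤ k. A term of depth ≤ k is either a constant or a function symbol applied to arguments of depth ≤ k−1, so N_k = 1 + N_{k-1} + N_{k-1}^3 + N_{k-1}^2.
N_0 = 1
N_1 = 1 + 1 + 1^3 + 1^2 = 4
N_2 = 1 + 4 + 4^3 + 4^2 = 85
Terms of depth exactly 2: N_2 − N_1 = 85 − 4 = 81.

81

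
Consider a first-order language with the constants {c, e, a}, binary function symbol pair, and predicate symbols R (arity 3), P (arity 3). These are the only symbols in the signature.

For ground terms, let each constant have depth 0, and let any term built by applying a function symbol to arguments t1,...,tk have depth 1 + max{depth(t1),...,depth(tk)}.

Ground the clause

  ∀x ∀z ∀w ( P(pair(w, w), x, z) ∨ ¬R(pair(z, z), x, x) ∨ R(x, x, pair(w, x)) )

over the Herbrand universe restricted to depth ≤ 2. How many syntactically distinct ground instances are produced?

3176523

Ground terms of depth ≤ 2:
  Let N_k count ground terms of depth at most k. Each non-constant term of depth ≤ k is some function symbol applied to depth-≤(k−1) arguments, giving N_k = 3 + N_{k-1}^2.
  N_0 = 3
  N_1 = 3 + 3^2 = 12
  N_2 = 3 + 12^2 = 147
So there are 147 ground terms available for substitution.
The clause has 3 distinct variables (x, z, w), each appearing in the body. In the free term algebra distinct substitutions yield syntactically distinct ground instances.
Number of ground instances = 147^3 = 3176523.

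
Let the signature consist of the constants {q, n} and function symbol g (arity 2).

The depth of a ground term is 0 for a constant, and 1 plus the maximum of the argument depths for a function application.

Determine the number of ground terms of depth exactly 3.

Let N_k = |{terms of depth ≤ k}|. Then N_0 = 2 and N_k = 2 + N_{k-1}^2 for k ≥ 1 (one summand per function symbol, arity giving the exponent).
N_0 = 2
N_1 = 2 + 2^2 = 6
N_2 = 2 + 6^2 = 38
N_3 = 2 + 38^2 = 1446
Terms of depth exactly 3: N_3 − N_2 = 1446 − 38 = 1408.

1408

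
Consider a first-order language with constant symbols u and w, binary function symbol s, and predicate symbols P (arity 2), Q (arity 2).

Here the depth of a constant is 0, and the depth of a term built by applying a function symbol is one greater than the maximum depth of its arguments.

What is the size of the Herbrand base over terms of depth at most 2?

First count ground terms of depth ≤ 2.
Count level by level. With function symbols s/2, the terms of depth ≤ k are the 2 constants together with each function applied to depth-≤(k−1) tuples, so N_k = 2 + N_{k-1}^2.
N_0 = 2
N_1 = 2 + 2^2 = 6
N_2 = 2 + 6^2 = 38
So |H| = 38.
For each predicate symbol, the number of ground atoms is |H| raised to its arity; summing:
  P: 38^2 = 1444;  Q: 38^2 = 1444
Total ground atoms: 1444 + 1444 = 2888.

2888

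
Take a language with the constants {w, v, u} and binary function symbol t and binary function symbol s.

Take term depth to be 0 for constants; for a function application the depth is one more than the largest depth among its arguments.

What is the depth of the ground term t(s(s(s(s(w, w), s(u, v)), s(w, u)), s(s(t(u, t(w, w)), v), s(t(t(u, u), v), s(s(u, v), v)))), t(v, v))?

6

depth(s(w, w)) = 1 + max(0, 0) = 1
depth(s(u, v)) = 1 + max(0, 0) = 1
depth(s(s(w, w), s(u, v))) = 1 + max(1, 1) = 2
depth(s(w, u)) = 1 + max(0, 0) = 1
depth(s(s(s(w, w), s(u, v)), s(w, u))) = 1 + max(2, 1) = 3
depth(t(w, w)) = 1 + max(0, 0) = 1
depth(t(u, t(w, w))) = 1 + max(0, 1) = 2
depth(s(t(u, t(w, w)), v)) = 1 + max(2, 0) = 3
depth(t(u, u)) = 1 + max(0, 0) = 1
depth(t(t(u, u), v)) = 1 + max(1, 0) = 2
depth(s(s(u, v), v)) = 1 + max(1, 0) = 2
depth(s(t(t(u, u), v), s(s(u, v), v))) = 1 + max(2, 2) = 3
depth(s(s(t(u, t(w, w)), v), s(t(t(u, u), v), s(s(u, v), v)))) = 1 + max(3, 3) = 4
depth(s(s(s(s(w, w), s(u, v)), s(w, u)), s(s(t(u, t(w, w)), v), s(t(t(u, u), v), s(s(u, v), v))))) = 1 + max(3, 4) = 5
depth(t(v, v)) = 1 + max(0, 0) = 1
depth(t(s(s(s(s(w, w), s(u, v)), s(w, u)), s(s(t(u, t(w, w)), v), s(t(t(u, u), v), s(s(u, v), v)))), t(v, v))) = 1 + max(5, 1) = 6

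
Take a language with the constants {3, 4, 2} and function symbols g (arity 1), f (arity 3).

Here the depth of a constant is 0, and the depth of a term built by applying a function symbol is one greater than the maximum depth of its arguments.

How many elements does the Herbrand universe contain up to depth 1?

Count level by level. With function symbols g/1, f/3, the terms of depth ≤ k are the 3 constants together with each function applied to depth-≤(k−1) tuples, so N_k = 3 + N_{k-1} + N_{k-1}^3.
N_0 = 3
N_1 = 3 + 3 + 3^3 = 33

33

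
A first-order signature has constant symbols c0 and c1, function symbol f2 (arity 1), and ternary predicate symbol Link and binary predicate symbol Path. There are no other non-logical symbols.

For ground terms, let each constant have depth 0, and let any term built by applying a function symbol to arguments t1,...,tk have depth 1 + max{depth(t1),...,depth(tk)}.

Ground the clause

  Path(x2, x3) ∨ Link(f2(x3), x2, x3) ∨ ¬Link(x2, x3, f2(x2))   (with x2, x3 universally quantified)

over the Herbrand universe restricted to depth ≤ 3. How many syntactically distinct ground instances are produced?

Ground terms of depth ≤ 3:
  Count level by level. With function symbols f2/1, the terms of depth ≤ k are the 2 constants together with each function applied to depth-≤(k−1) tuples, so N_k = 2 + N_{k-1}.
  N_0 = 2
  N_1 = 2 + 2 = 4
  N_2 = 2 + 4 = 6
  N_3 = 2 + 6 = 8
  Explicitly: c0, c1, f2(c0), f2(c1), f2(f2(c0)), f2(f2(c1)), f2(f2(f2(c0))), f2(f2(f2(c1))).
So there are 8 ground terms available for substitution.
The body mentions every one of the 2 quantified variables; since ground terms form a free algebra, no two substitutions collapse to the same formula.
Number of ground instances = 8^2 = 64.

64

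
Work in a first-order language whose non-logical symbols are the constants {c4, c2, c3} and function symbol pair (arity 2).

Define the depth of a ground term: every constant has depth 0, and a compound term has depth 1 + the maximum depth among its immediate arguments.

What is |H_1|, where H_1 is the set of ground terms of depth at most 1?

Count level by level. With function symbols pair/2, the terms of depth ≤ k are the 3 constants together with each function applied to depth-≤(k−1) tuples, so N_k = 3 + N_{k-1}^2.
N_0 = 3
N_1 = 3 + 3^2 = 12

12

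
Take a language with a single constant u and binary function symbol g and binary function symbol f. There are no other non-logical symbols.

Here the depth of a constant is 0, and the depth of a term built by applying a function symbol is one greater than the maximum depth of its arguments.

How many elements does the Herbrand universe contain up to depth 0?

1

Write N_k for the number of ground terms of depth ≤ k. A term of depth ≤ k is either a constant or a function symbol applied to arguments of depth ≤ k−1, so N_k = 1 + N_{k-1}^2 + N_{k-1}^2.
N_0 = 1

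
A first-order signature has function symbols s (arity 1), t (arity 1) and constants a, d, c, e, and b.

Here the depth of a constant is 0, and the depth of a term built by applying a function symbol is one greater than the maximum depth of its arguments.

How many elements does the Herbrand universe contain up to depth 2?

35

Write N_k for the number of ground terms of depth ≤ k. A term of depth ≤ k is either a constant or a function symbol applied to arguments of depth ≤ k−1, so N_k = 5 + N_{k-1} + N_{k-1}.
N_0 = 5
N_1 = 5 + 5 + 5 = 15
N_2 = 5 + 15 + 15 = 35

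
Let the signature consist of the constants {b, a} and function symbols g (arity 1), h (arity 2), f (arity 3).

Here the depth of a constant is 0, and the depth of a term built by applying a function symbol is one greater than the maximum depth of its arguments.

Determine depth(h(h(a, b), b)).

depth(h(a, b)) = 1 + max(0, 0) = 1
depth(h(h(a, b), b)) = 1 + max(1, 0) = 2

2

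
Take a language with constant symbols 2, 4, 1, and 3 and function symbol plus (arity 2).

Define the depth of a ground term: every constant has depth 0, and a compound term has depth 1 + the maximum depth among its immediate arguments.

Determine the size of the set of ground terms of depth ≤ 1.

20

Let N_k = |{terms of depth ≤ k}|. Then N_0 = 4 and N_k = 4 + N_{k-1}^2 for k ≥ 1 (one summand per function symbol, arity giving the exponent).
N_0 = 4
N_1 = 4 + 4^2 = 20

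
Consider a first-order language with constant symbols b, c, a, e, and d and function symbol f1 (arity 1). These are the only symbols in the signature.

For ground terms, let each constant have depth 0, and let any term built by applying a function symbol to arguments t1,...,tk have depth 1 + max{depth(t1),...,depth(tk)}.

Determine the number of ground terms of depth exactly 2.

5

Let N_k = |{terms of depth ≤ k}|. Then N_0 = 5 and N_k = 5 + N_{k-1} for k ≥ 1 (one summand per function symbol, arity giving the exponent).
N_0 = 5
N_1 = 5 + 5 = 10
N_2 = 5 + 10 = 15
Terms of depth exactly 2: N_2 − N_1 = 15 − 10 = 5.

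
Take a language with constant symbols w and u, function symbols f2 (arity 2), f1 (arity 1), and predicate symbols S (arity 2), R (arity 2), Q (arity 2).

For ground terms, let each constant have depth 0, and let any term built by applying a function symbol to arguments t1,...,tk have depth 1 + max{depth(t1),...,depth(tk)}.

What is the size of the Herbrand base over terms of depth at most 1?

192

First count ground terms of depth ≤ 1.
Count level by level. With function symbols f2/2, f1/1, the terms of depth ≤ k are the 2 constants together with each function applied to depth-≤(k−1) tuples, so N_k = 2 + N_{k-1}^2 + N_{k-1}.
N_0 = 2
N_1 = 2 + 2^2 + 2 = 8
Explicitly: w, u, f2(w, w), f2(w, u), f2(u, w), f2(u, u), f1(w), f1(u).
So |H| = 8.
For each predicate symbol, the number of ground atoms is |H| raised to its arity; summing:
  S: 8^2 = 64;  R: 8^2 = 64;  Q: 8^2 = 64
Total ground atoms: 64 + 64 + 64 = 192.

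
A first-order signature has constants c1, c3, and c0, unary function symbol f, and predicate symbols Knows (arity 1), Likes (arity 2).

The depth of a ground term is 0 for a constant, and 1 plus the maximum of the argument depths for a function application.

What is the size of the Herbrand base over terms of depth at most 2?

First count ground terms of depth ≤ 2.
Count level by level. With function symbols f/1, the terms of depth ≤ k are the 3 constants together with each function applied to depth-≤(k−1) tuples, so N_k = 3 + N_{k-1}.
N_0 = 3
N_1 = 3 + 3 = 6
N_2 = 3 + 6 = 9
Explicitly: c1, c3, c0, f(c1), f(c3), f(c0), f(f(c1)), f(f(c3)), f(f(c0)).
So |H| = 9.
Ground atoms are formed by filling each argument slot of a predicate with a term from H, so an r-ary predicate gives |H|^r atoms:
  Knows: 9;  Likes: 9^2 = 81
Total ground atoms: 9 + 81 = 90.

90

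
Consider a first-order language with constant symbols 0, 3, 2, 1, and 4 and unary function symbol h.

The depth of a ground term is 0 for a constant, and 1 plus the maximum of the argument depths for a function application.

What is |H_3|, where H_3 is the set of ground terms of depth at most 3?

20

If N_k denotes the number of depth-≤k ground terms, the 5 constants give N_0 = 5, and each function symbol of arity r contributes N_{k-1}^r new terms at level k: N_k = 5 + N_{k-1}.
N_0 = 5
N_1 = 5 + 5 = 10
N_2 = 5 + 10 = 15
N_3 = 5 + 15 = 20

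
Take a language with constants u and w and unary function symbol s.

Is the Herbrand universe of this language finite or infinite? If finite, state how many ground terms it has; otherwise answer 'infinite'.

The signature has at least one function symbol (s, arity 1) and at least one constant (u).
Iterating s gives infinitely many distinct ground terms: u, s(u), s(s(u)), ...
So the Herbrand universe is infinite.

infinite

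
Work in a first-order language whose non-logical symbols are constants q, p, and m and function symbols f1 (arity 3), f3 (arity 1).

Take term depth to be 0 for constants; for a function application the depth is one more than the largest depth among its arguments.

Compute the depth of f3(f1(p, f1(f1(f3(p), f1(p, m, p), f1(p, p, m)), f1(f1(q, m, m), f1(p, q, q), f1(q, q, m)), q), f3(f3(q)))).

5

depth(f3(p)) = 1 + depth(p) = 1 + 0 = 1
depth(f1(p, m, p)) = 1 + max(0, 0, 0) = 1
depth(f1(p, p, m)) = 1 + max(0, 0, 0) = 1
depth(f1(f3(p), f1(p, m, p), f1(p, p, m))) = 1 + max(1, 1, 1) = 2
depth(f1(q, m, m)) = 1 + max(0, 0, 0) = 1
depth(f1(p, q, q)) = 1 + max(0, 0, 0) = 1
depth(f1(q, q, m)) = 1 + max(0, 0, 0) = 1
depth(f1(f1(q, m, m), f1(p, q, q), f1(q, q, m))) = 1 + max(1, 1, 1) = 2
depth(f1(f1(f3(p), f1(p, m, p), f1(p, p, m)), f1(f1(q, m, m), f1(p, q, q), f1(q, q, m)), q)) = 1 + max(2, 2, 0) = 3
depth(f3(q)) = 1 + depth(q) = 1 + 0 = 1
depth(f3(f3(q))) = 1 + depth(f3(q)) = 1 + 1 = 2
depth(f1(p, f1(f1(f3(p), f1(p, m, p), f1(p, p, m)), f1(f1(q, m, m), f1(p, q, q), f1(q, q, m)), q), f3(f3(q)))) = 1 + max(0, 3, 2) = 4
depth(f3(f1(p, f1(f1(f3(p), f1(p, m, p), f1(p, p, m)), f1(f1(q, m, m), f1(p, q, q), f1(q, q, m)), q), f3(f3(q))))) = 1 + depth(f1(p, f1(f1(f3(p), f1(p, m, p), f1(p, p, m)), f1(f1(q, m, m), f1(p, q, q), f1(q, q, m)), q), f3(f3(q)))) = 1 + 4 = 5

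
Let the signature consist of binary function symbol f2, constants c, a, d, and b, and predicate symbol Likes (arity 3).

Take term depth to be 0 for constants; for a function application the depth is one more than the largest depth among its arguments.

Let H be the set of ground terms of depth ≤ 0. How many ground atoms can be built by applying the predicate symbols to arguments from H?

64

First count ground terms of depth ≤ 0.
Let N_k = |{terms of depth ≤ k}|. Then N_0 = 4 and N_k = 4 + N_{k-1}^2 for k ≥ 1 (one summand per function symbol, arity giving the exponent).
N_0 = 4
So |H| = 4.
A ground atom is a predicate applied to a tuple of terms from H, so the count is the sum over predicates of |H|^arity:
  Likes: 4^3 = 64
Total ground atoms: 64.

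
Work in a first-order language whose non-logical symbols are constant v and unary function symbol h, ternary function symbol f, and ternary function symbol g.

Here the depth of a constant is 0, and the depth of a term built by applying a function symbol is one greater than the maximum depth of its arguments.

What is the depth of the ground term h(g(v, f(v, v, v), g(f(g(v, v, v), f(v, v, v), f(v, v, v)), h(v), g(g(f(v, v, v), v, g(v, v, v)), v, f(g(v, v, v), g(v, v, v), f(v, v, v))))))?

6

depth(f(v, v, v)) = 1 + max(0, 0, 0) = 1
depth(g(v, v, v)) = 1 + max(0, 0, 0) = 1
depth(f(g(v, v, v), f(v, v, v), f(v, v, v))) = 1 + max(1, 1, 1) = 2
depth(h(v)) = 1 + depth(v) = 1 + 0 = 1
depth(g(f(v, v, v), v, g(v, v, v))) = 1 + max(1, 0, 1) = 2
depth(f(g(v, v, v), g(v, v, v), f(v, v, v))) = 1 + max(1, 1, 1) = 2
depth(g(g(f(v, v, v), v, g(v, v, v)), v, f(g(v, v, v), g(v, v, v), f(v, v, v)))) = 1 + max(2, 0, 2) = 3
depth(g(f(g(v, v, v), f(v, v, v), f(v, v, v)), h(v), g(g(f(v, v, v), v, g(v, v, v)), v, f(g(v, v, v), g(v, v, v), f(v, v, v))))) = 1 + max(2, 1, 3) = 4
depth(g(v, f(v, v, v), g(f(g(v, v, v), f(v, v, v), f(v, v, v)), h(v), g(g(f(v, v, v), v, g(v, v, v)), v, f(g(v, v, v), g(v, v, v), f(v, v, v)))))) = 1 + max(0, 1, 4) = 5
depth(h(g(v, f(v, v, v), g(f(g(v, v, v), f(v, v, v), f(v, v, v)), h(v), g(g(f(v, v, v), v, g(v, v, v)), v, f(g(v, v, v), g(v, v, v), f(v, v, v))))))) = 1 + depth(g(v, f(v, v, v), g(f(g(v, v, v), f(v, v, v), f(v, v, v)), h(v), g(g(f(v, v, v), v, g(v, v, v)), v, f(g(v, v, v), g(v, v, v), f(v, v, v)))))) = 1 + 5 = 6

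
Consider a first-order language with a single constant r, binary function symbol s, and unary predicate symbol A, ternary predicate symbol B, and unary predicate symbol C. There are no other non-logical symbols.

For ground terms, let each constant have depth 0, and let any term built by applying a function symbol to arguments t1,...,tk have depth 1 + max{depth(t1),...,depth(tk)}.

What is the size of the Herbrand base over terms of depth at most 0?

3

First count ground terms of depth ≤ 0.
Let N_k = |{terms of depth ≤ k}|. Then N_0 = 1 and N_k = 1 + N_{k-1}^2 for k ≥ 1 (one summand per function symbol, arity giving the exponent).
N_0 = 1
Explicitly: r.
So |H| = 1.
Each predicate of arity r yields |H|^r ground atoms (one per choice of an r-tuple from H):
  A: 1;  B: 1^3 = 1;  C: 1
Total ground atoms: 1 + 1 + 1 = 3.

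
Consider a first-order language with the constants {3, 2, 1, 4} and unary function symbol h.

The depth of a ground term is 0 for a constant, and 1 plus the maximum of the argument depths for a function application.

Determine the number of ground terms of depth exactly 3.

4

If N_k denotes the number of depth-≤k ground terms, the 4 constants give N_0 = 4, and each function symbol of arity r contributes N_{k-1}^r new terms at level k: N_k = 4 + N_{k-1}.
N_0 = 4
N_1 = 4 + 4 = 8
N_2 = 4 + 8 = 12
N_3 = 4 + 12 = 16
Terms of depth exactly 3: N_3 − N_2 = 16 − 12 = 4.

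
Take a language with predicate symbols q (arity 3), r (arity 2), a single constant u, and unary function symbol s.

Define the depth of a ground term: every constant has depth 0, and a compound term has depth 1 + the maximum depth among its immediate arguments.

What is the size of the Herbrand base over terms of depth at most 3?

First count ground terms of depth ≤ 3.
Let N_k count ground terms of depth at most k. Each non-constant term of depth ≤ k is some function symbol applied to depth-≤(k−1) arguments, giving N_k = 1 + N_{k-1}.
N_0 = 1
N_1 = 1 + 1 = 2
N_2 = 1 + 2 = 3
N_3 = 1 + 3 = 4
So |H| = 4.
Each predicate of arity r yields |H|^r ground atoms (one per choice of an r-tuple from H):
  q: 4^3 = 64;  r: 4^2 = 16
Total ground atoms: 64 + 16 = 80.

80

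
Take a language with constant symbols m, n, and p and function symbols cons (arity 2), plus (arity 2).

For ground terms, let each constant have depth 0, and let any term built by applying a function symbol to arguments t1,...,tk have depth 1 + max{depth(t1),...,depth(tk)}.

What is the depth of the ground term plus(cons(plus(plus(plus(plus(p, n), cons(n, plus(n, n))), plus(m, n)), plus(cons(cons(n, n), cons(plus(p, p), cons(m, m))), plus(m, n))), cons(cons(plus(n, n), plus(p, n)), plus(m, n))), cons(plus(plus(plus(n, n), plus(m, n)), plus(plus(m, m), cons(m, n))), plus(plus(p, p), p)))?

7

depth(plus(p, n)) = 1 + max(0, 0) = 1
depth(plus(n, n)) = 1 + max(0, 0) = 1
depth(cons(n, plus(n, n))) = 1 + max(0, 1) = 2
depth(plus(plus(p, n), cons(n, plus(n, n)))) = 1 + max(1, 2) = 3
depth(plus(m, n)) = 1 + max(0, 0) = 1
depth(plus(plus(plus(p, n), cons(n, plus(n, n))), plus(m, n))) = 1 + max(3, 1) = 4
depth(cons(n, n)) = 1 + max(0, 0) = 1
depth(plus(p, p)) = 1 + max(0, 0) = 1
depth(cons(m, m)) = 1 + max(0, 0) = 1
depth(cons(plus(p, p), cons(m, m))) = 1 + max(1, 1) = 2
depth(cons(cons(n, n), cons(plus(p, p), cons(m, m)))) = 1 + max(1, 2) = 3
depth(plus(cons(cons(n, n), cons(plus(p, p), cons(m, m))), plus(m, n))) = 1 + max(3, 1) = 4
depth(plus(plus(plus(plus(p, n), cons(n, plus(n, n))), plus(m, n)), plus(cons(cons(n, n), cons(plus(p, p), cons(m, m))), plus(m, n)))) = 1 + max(4, 4) = 5
depth(cons(plus(n, n), plus(p, n))) = 1 + max(1, 1) = 2
depth(cons(cons(plus(n, n), plus(p, n)), plus(m, n))) = 1 + max(2, 1) = 3
depth(cons(plus(plus(plus(plus(p, n), cons(n, plus(n, n))), plus(m, n)), plus(cons(cons(n, n), cons(plus(p, p), cons(m, m))), plus(m, n))), cons(cons(plus(n, n), plus(p, n)), plus(m, n)))) = 1 + max(5, 3) = 6
depth(plus(plus(n, n), plus(m, n))) = 1 + max(1, 1) = 2
depth(plus(m, m)) = 1 + max(0, 0) = 1
depth(cons(m, n)) = 1 + max(0, 0) = 1
depth(plus(plus(m, m), cons(m, n))) = 1 + max(1, 1) = 2
depth(plus(plus(plus(n, n), plus(m, n)), plus(plus(m, m), cons(m, n)))) = 1 + max(2, 2) = 3
depth(plus(plus(p, p), p)) = 1 + max(1, 0) = 2
depth(cons(plus(plus(plus(n, n), plus(m, n)), plus(plus(m, m), cons(m, n))), plus(plus(p, p), p))) = 1 + max(3, 2) = 4
depth(plus(cons(plus(plus(plus(plus(p, n), cons(n, plus(n, n))), plus(m, n)), plus(cons(cons(n, n), cons(plus(p, p), cons(m, m))), plus(m, n))), cons(cons(plus(n, n), plus(p, n)), plus(m, n))), cons(plus(plus(plus(n, n), plus(m, n)), plus(plus(m, m), cons(m, n))), plus(plus(p, p), p)))) = 1 + max(6, 4) = 7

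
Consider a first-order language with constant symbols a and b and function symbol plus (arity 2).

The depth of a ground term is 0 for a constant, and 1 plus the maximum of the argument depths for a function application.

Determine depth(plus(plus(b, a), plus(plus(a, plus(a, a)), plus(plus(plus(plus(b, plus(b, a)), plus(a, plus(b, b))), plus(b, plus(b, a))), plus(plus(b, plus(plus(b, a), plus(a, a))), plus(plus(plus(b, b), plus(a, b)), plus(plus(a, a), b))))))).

7

depth(plus(b, a)) = 1 + max(0, 0) = 1
depth(plus(a, a)) = 1 + max(0, 0) = 1
depth(plus(a, plus(a, a))) = 1 + max(0, 1) = 2
depth(plus(b, plus(b, a))) = 1 + max(0, 1) = 2
depth(plus(b, b)) = 1 + max(0, 0) = 1
depth(plus(a, plus(b, b))) = 1 + max(0, 1) = 2
depth(plus(plus(b, plus(b, a)), plus(a, plus(b, b)))) = 1 + max(2, 2) = 3
depth(plus(plus(plus(b, plus(b, a)), plus(a, plus(b, b))), plus(b, plus(b, a)))) = 1 + max(3, 2) = 4
depth(plus(plus(b, a), plus(a, a))) = 1 + max(1, 1) = 2
depth(plus(b, plus(plus(b, a), plus(a, a)))) = 1 + max(0, 2) = 3
depth(plus(a, b)) = 1 + max(0, 0) = 1
depth(plus(plus(b, b), plus(a, b))) = 1 + max(1, 1) = 2
depth(plus(plus(a, a), b)) = 1 + max(1, 0) = 2
depth(plus(plus(plus(b, b), plus(a, b)), plus(plus(a, a), b))) = 1 + max(2, 2) = 3
depth(plus(plus(b, plus(plus(b, a), plus(a, a))), plus(plus(plus(b, b), plus(a, b)), plus(plus(a, a), b)))) = 1 + max(3, 3) = 4
depth(plus(plus(plus(plus(b, plus(b, a)), plus(a, plus(b, b))), plus(b, plus(b, a))), plus(plus(b, plus(plus(b, a), plus(a, a))), plus(plus(plus(b, b), plus(a, b)), plus(plus(a, a), b))))) = 1 + max(4, 4) = 5
depth(plus(plus(a, plus(a, a)), plus(plus(plus(plus(b, plus(b, a)), plus(a, plus(b, b))), plus(b, plus(b, a))), plus(plus(b, plus(plus(b, a), plus(a, a))), plus(plus(plus(b, b), plus(a, b)), plus(plus(a, a), b)))))) = 1 + max(2, 5) = 6
depth(plus(plus(b, a), plus(plus(a, plus(a, a)), plus(plus(plus(plus(b, plus(b, a)), plus(a, plus(b, b))), plus(b, plus(b, a))), plus(plus(b, plus(plus(b, a), plus(a, a))), plus(plus(plus(b, b), plus(a, b)), plus(plus(a, a), b))))))) = 1 + max(1, 6) = 7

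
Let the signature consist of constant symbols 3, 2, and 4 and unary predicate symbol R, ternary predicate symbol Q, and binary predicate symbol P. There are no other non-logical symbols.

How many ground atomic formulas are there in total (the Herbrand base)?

39

With no function symbols, the Herbrand universe is just the 3 constants.
Ground atoms per predicate: R: 3, Q: 3^3 = 27, P: 3^2 = 9.
Herbrand base size = 3 + 27 + 9 = 39.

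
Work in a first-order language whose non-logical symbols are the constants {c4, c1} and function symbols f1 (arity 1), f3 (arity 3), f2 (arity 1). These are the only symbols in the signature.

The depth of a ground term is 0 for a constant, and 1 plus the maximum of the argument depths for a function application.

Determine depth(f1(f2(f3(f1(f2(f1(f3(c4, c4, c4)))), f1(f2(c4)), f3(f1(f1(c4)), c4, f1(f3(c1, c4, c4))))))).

7

depth(f3(c4, c4, c4)) = 1 + max(0, 0, 0) = 1
depth(f1(f3(c4, c4, c4))) = 1 + depth(f3(c4, c4, c4)) = 1 + 1 = 2
depth(f2(f1(f3(c4, c4, c4)))) = 1 + depth(f1(f3(c4, c4, c4))) = 1 + 2 = 3
depth(f1(f2(f1(f3(c4, c4, c4))))) = 1 + depth(f2(f1(f3(c4, c4, c4)))) = 1 + 3 = 4
depth(f2(c4)) = 1 + depth(c4) = 1 + 0 = 1
depth(f1(f2(c4))) = 1 + depth(f2(c4)) = 1 + 1 = 2
depth(f1(c4)) = 1 + depth(c4) = 1 + 0 = 1
depth(f1(f1(c4))) = 1 + depth(f1(c4)) = 1 + 1 = 2
depth(f3(c1, c4, c4)) = 1 + max(0, 0, 0) = 1
depth(f1(f3(c1, c4, c4))) = 1 + depth(f3(c1, c4, c4)) = 1 + 1 = 2
depth(f3(f1(f1(c4)), c4, f1(f3(c1, c4, c4)))) = 1 + max(2, 0, 2) = 3
depth(f3(f1(f2(f1(f3(c4, c4, c4)))), f1(f2(c4)), f3(f1(f1(c4)), c4, f1(f3(c1, c4, c4))))) = 1 + max(4, 2, 3) = 5
depth(f2(f3(f1(f2(f1(f3(c4, c4, c4)))), f1(f2(c4)), f3(f1(f1(c4)), c4, f1(f3(c1, c4, c4)))))) = 1 + depth(f3(f1(f2(f1(f3(c4, c4, c4)))), f1(f2(c4)), f3(f1(f1(c4)), c4, f1(f3(c1, c4, c4))))) = 1 + 5 = 6
depth(f1(f2(f3(f1(f2(f1(f3(c4, c4, c4)))), f1(f2(c4)), f3(f1(f1(c4)), c4, f1(f3(c1, c4, c4))))))) = 1 + depth(f2(f3(f1(f2(f1(f3(c4, c4, c4)))), f1(f2(c4)), f3(f1(f1(c4)), c4, f1(f3(c1, c4, c4)))))) = 1 + 6 = 7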